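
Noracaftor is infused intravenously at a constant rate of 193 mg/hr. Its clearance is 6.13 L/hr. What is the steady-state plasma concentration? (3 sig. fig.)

Css = infusion rate / CL = 193 / 6.13 ≈ 31.5 mg/L

31.5 mg/L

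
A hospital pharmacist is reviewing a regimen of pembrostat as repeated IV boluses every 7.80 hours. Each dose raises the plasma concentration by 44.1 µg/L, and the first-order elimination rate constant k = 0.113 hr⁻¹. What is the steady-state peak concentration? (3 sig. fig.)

Fraction remaining after one interval: e^(−kτ) = e^(−0.1130 × 7.80) = 0.4142
R = 1 / (1 − 0.4142) = 1.707
Css,max = 44.1 × 1.707 ≈ 75.3 µg/L

75.3 µg/L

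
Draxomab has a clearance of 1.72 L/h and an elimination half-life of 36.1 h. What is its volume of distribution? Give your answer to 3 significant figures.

k = ln 2 / t½ = ln 2 / 36.1 = 0.01920 h⁻¹
V = CL / k = 1.72 / 0.01920 ≈ 89.6 L

89.6 L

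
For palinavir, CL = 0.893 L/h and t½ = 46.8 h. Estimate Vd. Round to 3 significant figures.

k = ln 2 / t½ = ln 2 / 46.8 = 0.01481 h⁻¹
V = CL / k = 0.893 / 0.01481 ≈ 60.3 L

60.3 L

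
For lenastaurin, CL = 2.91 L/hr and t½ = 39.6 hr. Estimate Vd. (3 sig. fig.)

k = ln 2 / t½ = ln 2 / 39.6 = 0.01750 hr⁻¹
V = CL / k = 2.91 / 0.01750 ≈ 166 L

166 L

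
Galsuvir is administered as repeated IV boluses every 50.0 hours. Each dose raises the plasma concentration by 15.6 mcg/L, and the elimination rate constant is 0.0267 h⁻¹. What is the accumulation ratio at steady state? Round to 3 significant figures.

1.36

Fraction remaining after one interval: e^(−kτ) = e^(−0.02670 × 50.0) = 0.2632
R = 1 / (1 − 0.2632) = 1 / 0.7368 ≈ 1.36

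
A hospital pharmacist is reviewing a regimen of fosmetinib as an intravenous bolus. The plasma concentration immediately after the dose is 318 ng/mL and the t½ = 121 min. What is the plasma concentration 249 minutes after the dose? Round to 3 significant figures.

k = ln 2 / 121 = 0.005728 min⁻¹
C(t) = C₀ e^(−kt) = 318 × e^(−0.005728 × 249) = 318 × e^(−1.426) = 318 × 0.2402 ≈ 76.4 ng/mL

76.4 ng/mL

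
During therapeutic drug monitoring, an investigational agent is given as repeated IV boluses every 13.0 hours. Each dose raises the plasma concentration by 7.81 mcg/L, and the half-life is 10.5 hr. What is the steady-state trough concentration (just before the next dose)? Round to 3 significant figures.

5.75 mcg/L

k = ln 2 / 10.5 = 0.06601 hr⁻¹
Fraction remaining after one interval: e^(−kτ) = e^(−0.06601 × 13.0) = 0.4239
R = 1 / (1 − 0.4239) = 1.736
Css,max = 7.81 × 1.736 = 13.56 mcg/L
Css,min = Css,max × e^(−kτ) = 13.56 × 0.4239 ≈ 5.75 mcg/L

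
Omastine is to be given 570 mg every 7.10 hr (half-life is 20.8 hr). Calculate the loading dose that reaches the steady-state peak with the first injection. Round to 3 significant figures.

2710 mg

k = ln 2 / 20.8 = 0.03332 hr⁻¹
Accumulation ratio R = 1 / (1 − e^(−kτ)) = 1 / (1 − e^(−0.03332×7.10)) = 1 / (1 − 0.7893) = 4.746
Loading dose = maintenance dose × R = 570 × 4.746 ≈ 2710 mg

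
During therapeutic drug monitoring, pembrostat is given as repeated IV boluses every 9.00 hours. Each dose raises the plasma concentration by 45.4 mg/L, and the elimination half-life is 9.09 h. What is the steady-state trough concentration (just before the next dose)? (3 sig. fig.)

46.0 mg/L

k = ln 2 / 9.09 = 0.07625 h⁻¹
Fraction remaining after one interval: e^(−kτ) = e^(−0.07625 × 9.00) = 0.5034
R = 1 / (1 − 0.5034) = 2.014
Css,max = 45.4 × 2.014 = 91.43 mg/L
Css,min = Css,max × e^(−kτ) = 91.43 × 0.5034 ≈ 46.0 mg/L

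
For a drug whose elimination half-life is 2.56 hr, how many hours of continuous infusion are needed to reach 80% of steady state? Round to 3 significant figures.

5.94 hours

k = ln 2 / 2.56 = 0.2708 hr⁻¹
f = 1 − e^(−kt)  ⇒  t = −ln(1 − f) / k
t = −ln(1 − 0.8) / 0.2708 = 1.609 / 0.2708 ≈ 5.94 hours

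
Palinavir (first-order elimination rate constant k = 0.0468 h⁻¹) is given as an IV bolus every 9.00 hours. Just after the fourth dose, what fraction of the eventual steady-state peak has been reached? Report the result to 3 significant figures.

f_n = 1 − e^(−nkτ) = 1 − e^(−4 × 0.04680 × 9.00) = 1 − e^(−1.685) = 1 − 0.1855 ≈ 0.815

0.815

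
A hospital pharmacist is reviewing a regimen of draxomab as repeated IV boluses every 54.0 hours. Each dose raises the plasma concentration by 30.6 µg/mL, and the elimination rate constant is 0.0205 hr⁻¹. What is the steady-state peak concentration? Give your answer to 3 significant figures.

Fraction remaining after one interval: e^(−kτ) = e^(−0.02050 × 54.0) = 0.3305
R = 1 / (1 − 0.3305) = 1.494
Css,max = 30.6 × 1.494 ≈ 45.7 µg/mL

45.7 µg/mL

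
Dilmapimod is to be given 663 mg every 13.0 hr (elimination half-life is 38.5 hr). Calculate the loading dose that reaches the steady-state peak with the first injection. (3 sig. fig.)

k = ln 2 / 38.5 = 0.01800 hr⁻¹
Accumulation ratio R = 1 / (1 − e^(−kτ)) = 1 / (1 − e^(−0.01800×13.0)) = 1 / (1 − 0.7913) = 4.792
Loading dose = maintenance dose × R = 663 × 4.792 ≈ 3180 mg

3180 mg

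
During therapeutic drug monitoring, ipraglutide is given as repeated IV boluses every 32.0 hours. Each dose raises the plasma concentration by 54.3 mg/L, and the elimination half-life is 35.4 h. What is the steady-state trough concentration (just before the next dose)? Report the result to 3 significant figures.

k = ln 2 / 35.4 = 0.01958 h⁻¹
Fraction remaining after one interval: e^(−kτ) = e^(−0.01958 × 32.0) = 0.5344
R = 1 / (1 − 0.5344) = 2.148
Css,max = 54.3 × 2.148 = 116.6 mg/L
Css,min = Css,max × e^(−kτ) = 116.6 × 0.5344 ≈ 62.3 mg/L

62.3 mg/L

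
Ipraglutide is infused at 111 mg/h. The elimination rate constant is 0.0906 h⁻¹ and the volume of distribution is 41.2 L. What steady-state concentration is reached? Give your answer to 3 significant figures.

CL = k · V = 0.0906 × 41.2 = 3.733 L/h
Css = rate / CL = 111 / 3.733 ≈ 29.7 mg/L

29.7 mg/L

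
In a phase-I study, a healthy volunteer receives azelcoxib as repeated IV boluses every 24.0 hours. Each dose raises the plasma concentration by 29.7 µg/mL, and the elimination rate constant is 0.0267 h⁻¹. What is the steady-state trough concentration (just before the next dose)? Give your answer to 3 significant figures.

Fraction remaining after one interval: e^(−kτ) = e^(−0.02670 × 24.0) = 0.5269
R = 1 / (1 − 0.5269) = 2.114
Css,max = 29.7 × 2.114 = 62.77 µg/mL
Css,min = Css,max × e^(−kτ) = 62.77 × 0.5269 ≈ 33.1 µg/mL

33.1 µg/mL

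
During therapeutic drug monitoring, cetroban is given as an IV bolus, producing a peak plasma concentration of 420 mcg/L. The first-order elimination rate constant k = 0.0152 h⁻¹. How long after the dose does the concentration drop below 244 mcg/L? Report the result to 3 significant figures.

C(t) = C₀ e^(−kt)  ⇒  t = ln(C₀/C) / k
t = ln(420/244) / 0.01520 = 0.5431 / 0.01520 ≈ 35.7 hours

35.7 hours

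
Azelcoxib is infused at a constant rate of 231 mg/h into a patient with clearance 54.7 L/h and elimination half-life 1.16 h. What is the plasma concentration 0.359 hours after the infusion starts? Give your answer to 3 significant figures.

0.815 mg/L

Css = rate / CL = 231 / 54.7 = 4.223 mg/L
k = ln 2 / 1.16 = 0.5975 h⁻¹
C(t) = Css (1 − e^(−kt)) = 4.223 × (1 − e^(−0.2145)) = 4.223 × 0.1931 ≈ 0.815 mg/L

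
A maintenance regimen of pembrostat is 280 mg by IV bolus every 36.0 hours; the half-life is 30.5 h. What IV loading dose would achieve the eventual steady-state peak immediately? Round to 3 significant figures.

k = ln 2 / 30.5 = 0.02273 h⁻¹
Accumulation ratio R = 1 / (1 − e^(−kτ)) = 1 / (1 − e^(−0.02273×36.0)) = 1 / (1 − 0.4413) = 1.790
Loading dose = maintenance dose × R = 280 × 1.790 ≈ 501 mg

501 mg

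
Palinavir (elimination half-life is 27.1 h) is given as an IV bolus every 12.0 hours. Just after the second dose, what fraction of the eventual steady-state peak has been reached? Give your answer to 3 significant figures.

0.459

k = ln 2 / 27.1 = 0.02558 h⁻¹
f_n = 1 − e^(−nkτ) = 1 − e^(−2 × 0.02558 × 12.0) = 1 − e^(−0.6139) = 1 − 0.5413 ≈ 0.459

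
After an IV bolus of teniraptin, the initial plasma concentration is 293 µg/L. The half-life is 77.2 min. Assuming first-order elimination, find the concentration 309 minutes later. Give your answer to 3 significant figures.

k = ln 2 / 77.2 = 0.008979 min⁻¹
C(t) = C₀ e^(−kt) = 293 × e^(−0.008979 × 309) = 293 × e^(−2.774) = 293 × 0.06239 ≈ 18.3 µg/L

18.3 µg/L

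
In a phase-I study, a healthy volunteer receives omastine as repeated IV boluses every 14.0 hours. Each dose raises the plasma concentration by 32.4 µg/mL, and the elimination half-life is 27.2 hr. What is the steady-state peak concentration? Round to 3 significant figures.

k = ln 2 / 27.2 = 0.02548 hr⁻¹
Fraction remaining after one interval: e^(−kτ) = e^(−0.02548 × 14.0) = 0.6999
R = 1 / (1 − 0.6999) = 3.333
Css,max = 32.4 × 3.333 ≈ 108 µg/mL

108 µg/mL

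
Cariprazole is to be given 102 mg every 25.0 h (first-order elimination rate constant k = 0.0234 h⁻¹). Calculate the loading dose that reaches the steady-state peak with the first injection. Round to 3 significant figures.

230 mg

Accumulation ratio R = 1 / (1 − e^(−kτ)) = 1 / (1 − e^(−0.02340×25.0)) = 1 / (1 − 0.5571) = 2.258
Loading dose = maintenance dose × R = 102 × 2.258 ≈ 230 mg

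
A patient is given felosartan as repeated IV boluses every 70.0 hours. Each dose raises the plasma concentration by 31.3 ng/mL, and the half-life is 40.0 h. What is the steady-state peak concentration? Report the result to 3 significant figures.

44.5 ng/mL

k = ln 2 / 40.0 = 0.01733 h⁻¹
Fraction remaining after one interval: e^(−kτ) = e^(−0.01733 × 70.0) = 0.2973
R = 1 / (1 − 0.2973) = 1.423
Css,max = 31.3 × 1.423 ≈ 44.5 ng/mL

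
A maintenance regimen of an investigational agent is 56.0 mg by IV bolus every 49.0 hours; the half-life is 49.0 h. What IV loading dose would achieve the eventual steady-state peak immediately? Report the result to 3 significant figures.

112 mg

k = ln 2 / 49.0 = 0.01415 h⁻¹
Accumulation ratio R = 1 / (1 − e^(−kτ)) = 1 / (1 − e^(−0.01415×49.0)) = 1 / (1 − 0.5000) = 2.000
Loading dose = maintenance dose × R = 56.0 × 2.000 ≈ 112 mg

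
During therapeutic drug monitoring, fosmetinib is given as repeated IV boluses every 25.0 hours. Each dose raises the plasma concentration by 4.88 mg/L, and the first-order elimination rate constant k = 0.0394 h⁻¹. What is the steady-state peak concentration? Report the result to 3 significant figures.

Fraction remaining after one interval: e^(−kτ) = e^(−0.03940 × 25.0) = 0.3734
R = 1 / (1 − 0.3734) = 1.596
Css,max = 4.88 × 1.596 ≈ 7.79 mg/L

7.79 mg/L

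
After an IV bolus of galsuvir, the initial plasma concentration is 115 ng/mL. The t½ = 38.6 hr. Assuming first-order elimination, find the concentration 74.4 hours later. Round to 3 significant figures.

k = ln 2 / 38.6 = 0.01796 hr⁻¹
C(t) = C₀ e^(−kt) = 115 × e^(−0.01796 × 74.4) = 115 × e^(−1.336) = 115 × 0.2629 ≈ 30.2 ng/mL

30.2 ng/mL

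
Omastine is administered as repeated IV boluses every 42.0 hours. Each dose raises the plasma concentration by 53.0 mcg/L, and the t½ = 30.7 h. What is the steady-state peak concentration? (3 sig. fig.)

86.5 mcg/L

k = ln 2 / 30.7 = 0.02258 h⁻¹
Fraction remaining after one interval: e^(−kτ) = e^(−0.02258 × 42.0) = 0.3874
R = 1 / (1 − 0.3874) = 1.632
Css,max = 53.0 × 1.632 ≈ 86.5 mcg/L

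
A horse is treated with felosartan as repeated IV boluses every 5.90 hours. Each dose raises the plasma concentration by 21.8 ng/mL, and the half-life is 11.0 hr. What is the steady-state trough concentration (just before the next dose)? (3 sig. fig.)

k = ln 2 / 11.0 = 0.06301 hr⁻¹
Fraction remaining after one interval: e^(−kτ) = e^(−0.06301 × 5.90) = 0.6895
R = 1 / (1 − 0.6895) = 3.221
Css,max = 21.8 × 3.221 = 70.21 ng/mL
Css,min = Css,max × e^(−kτ) = 70.21 × 0.6895 ≈ 48.4 ng/mL

48.4 ng/mL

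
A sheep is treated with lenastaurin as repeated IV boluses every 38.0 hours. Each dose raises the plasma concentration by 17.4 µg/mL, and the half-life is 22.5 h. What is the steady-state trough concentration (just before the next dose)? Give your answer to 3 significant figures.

7.82 µg/mL

k = ln 2 / 22.5 = 0.03081 h⁻¹
Fraction remaining after one interval: e^(−kτ) = e^(−0.03081 × 38.0) = 0.3102
R = 1 / (1 − 0.3102) = 1.450
Css,max = 17.4 × 1.450 = 25.22 µg/mL
Css,min = Css,max × e^(−kτ) = 25.22 × 0.3102 ≈ 7.82 µg/mL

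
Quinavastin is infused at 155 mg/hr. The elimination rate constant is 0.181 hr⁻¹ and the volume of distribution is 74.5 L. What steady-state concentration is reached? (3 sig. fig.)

11.5 mg/L

CL = k · V = 0.181 × 74.5 = 13.48 L/hr
Css = rate / CL = 155 / 13.48 ≈ 11.5 mg/L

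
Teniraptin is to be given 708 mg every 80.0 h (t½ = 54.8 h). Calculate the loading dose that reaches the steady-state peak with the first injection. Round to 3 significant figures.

k = ln 2 / 54.8 = 0.01265 h⁻¹
Accumulation ratio R = 1 / (1 − e^(−kτ)) = 1 / (1 − e^(−0.01265×80.0)) = 1 / (1 − 0.3635) = 1.571
Loading dose = maintenance dose × R = 708 × 1.571 ≈ 1110 mg

1110 mg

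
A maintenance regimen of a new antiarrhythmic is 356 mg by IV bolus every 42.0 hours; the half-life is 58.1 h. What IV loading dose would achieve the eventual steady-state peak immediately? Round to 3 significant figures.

k = ln 2 / 58.1 = 0.01193 h⁻¹
Accumulation ratio R = 1 / (1 − e^(−kτ)) = 1 / (1 − e^(−0.01193×42.0)) = 1 / (1 − 0.6059) = 2.537
Loading dose = maintenance dose × R = 356 × 2.537 ≈ 903 mg

903 mg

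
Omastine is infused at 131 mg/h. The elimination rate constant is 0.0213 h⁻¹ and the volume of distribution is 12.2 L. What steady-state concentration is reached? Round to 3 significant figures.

504 µg/mL

CL = k · V = 0.0213 × 12.2 = 0.2599 L/h
Css = rate / CL = 131 / 0.2599 ≈ 504 µg/mL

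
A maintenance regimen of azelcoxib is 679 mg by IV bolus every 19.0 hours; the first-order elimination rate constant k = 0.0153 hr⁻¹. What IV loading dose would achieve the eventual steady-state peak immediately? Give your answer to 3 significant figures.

Accumulation ratio R = 1 / (1 − e^(−kτ)) = 1 / (1 − e^(−0.01530×19.0)) = 1 / (1 − 0.7477) = 3.964
Loading dose = maintenance dose × R = 679 × 3.964 ≈ 2690 mg

2690 mg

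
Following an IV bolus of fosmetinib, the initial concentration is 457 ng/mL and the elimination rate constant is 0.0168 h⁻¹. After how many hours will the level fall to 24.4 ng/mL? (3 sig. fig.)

174 hours

C(t) = C₀ e^(−kt)  ⇒  t = ln(C₀/C) / k
t = ln(457/24.4) / 0.01680 = 2.930 / 0.01680 ≈ 174 hours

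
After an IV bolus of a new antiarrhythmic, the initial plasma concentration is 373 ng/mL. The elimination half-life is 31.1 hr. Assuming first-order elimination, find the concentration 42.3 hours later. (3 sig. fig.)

145 ng/mL

k = ln 2 / 31.1 = 0.02229 hr⁻¹
C(t) = C₀ e^(−kt) = 373 × e^(−0.02229 × 42.3) = 373 × e^(−0.9428) = 373 × 0.3895 ≈ 145 ng/mL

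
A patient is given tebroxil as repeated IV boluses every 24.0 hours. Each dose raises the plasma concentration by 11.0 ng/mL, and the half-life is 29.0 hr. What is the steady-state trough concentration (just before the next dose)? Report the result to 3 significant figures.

14.2 ng/mL

k = ln 2 / 29.0 = 0.02390 hr⁻¹
Fraction remaining after one interval: e^(−kτ) = e^(−0.02390 × 24.0) = 0.5635
R = 1 / (1 − 0.5635) = 2.291
Css,max = 11.0 × 2.291 = 25.20 ng/mL
Css,min = Css,max × e^(−kτ) = 25.20 × 0.5635 ≈ 14.2 ng/mL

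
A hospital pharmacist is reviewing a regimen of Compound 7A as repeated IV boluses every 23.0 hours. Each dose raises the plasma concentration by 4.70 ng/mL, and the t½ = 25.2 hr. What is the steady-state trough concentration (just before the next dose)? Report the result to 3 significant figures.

5.33 ng/mL

k = ln 2 / 25.2 = 0.02751 hr⁻¹
Fraction remaining after one interval: e^(−kτ) = e^(−0.02751 × 23.0) = 0.5312
R = 1 / (1 − 0.5312) = 2.133
Css,max = 4.70 × 2.133 = 10.03 ng/mL
Css,min = Css,max × e^(−kτ) = 10.03 × 0.5312 ≈ 5.33 ng/mL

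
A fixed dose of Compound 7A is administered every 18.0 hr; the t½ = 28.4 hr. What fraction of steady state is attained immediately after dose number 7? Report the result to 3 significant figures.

0.954

k = ln 2 / 28.4 = 0.02441 hr⁻¹
f_n = 1 − e^(−nkτ) = 1 − e^(−7 × 0.02441 × 18.0) = 1 − e^(−3.075) = 1 − 0.04618 ≈ 0.954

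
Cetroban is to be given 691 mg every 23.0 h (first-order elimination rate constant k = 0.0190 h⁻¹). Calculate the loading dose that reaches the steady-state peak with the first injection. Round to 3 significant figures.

Accumulation ratio R = 1 / (1 − e^(−kτ)) = 1 / (1 − e^(−0.01900×23.0)) = 1 / (1 − 0.6460) = 2.825
Loading dose = maintenance dose × R = 691 × 2.825 ≈ 1950 mg

1950 mg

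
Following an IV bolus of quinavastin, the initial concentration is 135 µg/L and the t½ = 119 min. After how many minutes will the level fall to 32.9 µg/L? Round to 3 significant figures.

242 minutes

k = ln 2 / 119 = 0.005825 min⁻¹
C(t) = C₀ e^(−kt)  ⇒  t = ln(C₀/C) / k
t = ln(135/32.9) / 0.005825 = 1.412 / 0.005825 ≈ 242 minutes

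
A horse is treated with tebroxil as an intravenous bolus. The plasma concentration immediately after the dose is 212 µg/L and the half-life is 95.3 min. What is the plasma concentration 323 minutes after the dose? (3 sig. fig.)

k = ln 2 / 95.3 = 0.007273 min⁻¹
323 min is 3.389 half-lives, so C = 212 × (1/2)^3.389 = 212 × 0.09544 ≈ 20.2 µg/L

20.2 µg/L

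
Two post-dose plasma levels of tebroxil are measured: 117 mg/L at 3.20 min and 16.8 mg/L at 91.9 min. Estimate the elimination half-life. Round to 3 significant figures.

k = ln(C₁/C₂) / (t₂ − t₁) = ln(117/16.8) / (91.9 − 3.20)
  = 1.941 / 88.70 = 0.02188 min⁻¹
t½ = ln 2 / k = ln 2 / 0.02188 ≈ 31.7 minutes

31.7 minutes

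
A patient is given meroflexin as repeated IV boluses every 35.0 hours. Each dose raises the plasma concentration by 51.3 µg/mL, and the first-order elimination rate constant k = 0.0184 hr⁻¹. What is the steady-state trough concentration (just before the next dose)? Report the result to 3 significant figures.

Fraction remaining after one interval: e^(−kτ) = e^(−0.01840 × 35.0) = 0.5252
R = 1 / (1 − 0.5252) = 2.106
Css,max = 51.3 × 2.106 = 108.0 µg/mL
Css,min = Css,max × e^(−kτ) = 108.0 × 0.5252 ≈ 56.7 µg/mL

56.7 µg/mL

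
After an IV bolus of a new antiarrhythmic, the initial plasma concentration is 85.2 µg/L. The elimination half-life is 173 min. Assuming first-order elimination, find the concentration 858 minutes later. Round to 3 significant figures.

k = ln 2 / 173 = 0.004007 min⁻¹
C(t) = C₀ e^(−kt) = 85.2 × e^(−0.004007 × 858) = 85.2 × e^(−3.438) = 85.2 × 0.03214 ≈ 2.74 µg/L

2.74 µg/L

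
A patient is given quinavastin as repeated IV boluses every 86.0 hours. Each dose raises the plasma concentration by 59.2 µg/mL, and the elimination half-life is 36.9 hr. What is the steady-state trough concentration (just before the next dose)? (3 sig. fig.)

14.7 µg/mL

k = ln 2 / 36.9 = 0.01878 hr⁻¹
Fraction remaining after one interval: e^(−kτ) = e^(−0.01878 × 86.0) = 0.1988
R = 1 / (1 − 0.1988) = 1.248
Css,max = 59.2 × 1.248 = 73.89 µg/mL
Css,min = Css,max × e^(−kτ) = 73.89 × 0.1988 ≈ 14.7 µg/mL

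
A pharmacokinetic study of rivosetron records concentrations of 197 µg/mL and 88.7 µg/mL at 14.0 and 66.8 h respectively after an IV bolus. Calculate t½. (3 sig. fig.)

k = ln(C₁/C₂) / (t₂ − t₁) = ln(197/88.7) / (66.8 − 14.0)
  = 0.7979 / 52.80 = 0.01511 h⁻¹
t½ = ln 2 / k = ln 2 / 0.01511 ≈ 45.9 hours

45.9 hours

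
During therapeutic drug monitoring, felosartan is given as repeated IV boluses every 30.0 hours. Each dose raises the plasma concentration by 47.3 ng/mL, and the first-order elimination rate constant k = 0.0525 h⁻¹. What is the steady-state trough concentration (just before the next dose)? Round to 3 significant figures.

12.3 ng/mL

Fraction remaining after one interval: e^(−kτ) = e^(−0.05250 × 30.0) = 0.2070
R = 1 / (1 − 0.2070) = 1.261
Css,max = 47.3 × 1.261 = 59.65 ng/mL
Css,min = Css,max × e^(−kτ) = 59.65 × 0.2070 ≈ 12.3 ng/mL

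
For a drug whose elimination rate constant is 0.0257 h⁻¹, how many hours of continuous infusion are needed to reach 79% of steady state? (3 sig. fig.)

60.7 hours

f = 1 − e^(−kt)  ⇒  t = −ln(1 − f) / k
t = −ln(1 − 0.79) / 0.02570 = 1.561 / 0.02570 ≈ 60.7 hours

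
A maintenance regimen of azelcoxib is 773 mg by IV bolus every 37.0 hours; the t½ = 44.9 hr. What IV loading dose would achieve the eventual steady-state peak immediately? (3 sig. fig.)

1780 mg

k = ln 2 / 44.9 = 0.01544 hr⁻¹
Accumulation ratio R = 1 / (1 − e^(−kτ)) = 1 / (1 − e^(−0.01544×37.0)) = 1 / (1 − 0.5649) = 2.298
Loading dose = maintenance dose × R = 773 × 2.298 ≈ 1780 mg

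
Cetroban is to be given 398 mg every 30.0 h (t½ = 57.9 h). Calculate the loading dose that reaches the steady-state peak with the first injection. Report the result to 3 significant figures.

k = ln 2 / 57.9 = 0.01197 h⁻¹
Accumulation ratio R = 1 / (1 − e^(−kτ)) = 1 / (1 − e^(−0.01197×30.0)) = 1 / (1 − 0.6983) = 3.314
Loading dose = maintenance dose × R = 398 × 3.314 ≈ 1320 mg

1320 mg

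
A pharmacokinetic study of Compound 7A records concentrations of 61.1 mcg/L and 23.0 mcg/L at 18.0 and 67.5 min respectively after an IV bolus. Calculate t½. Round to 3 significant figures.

35.1 minutes

k = ln(C₁/C₂) / (t₂ − t₁) = ln(61.1/23.0) / (67.5 − 18.0)
  = 0.9770 / 49.50 = 0.01974 min⁻¹
t½ = ln 2 / k = ln 2 / 0.01974 ≈ 35.1 minutes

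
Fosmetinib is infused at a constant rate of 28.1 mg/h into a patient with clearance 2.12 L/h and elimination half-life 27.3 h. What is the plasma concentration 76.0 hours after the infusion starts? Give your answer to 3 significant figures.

Css = rate / CL = 28.1 / 2.12 = 13.25 mg/L
k = ln 2 / 27.3 = 0.02539 h⁻¹
C(t) = Css (1 − e^(−kt)) = 13.25 × (1 − e^(−1.930)) = 13.25 × 0.8548 ≈ 11.3 mg/L

11.3 mg/L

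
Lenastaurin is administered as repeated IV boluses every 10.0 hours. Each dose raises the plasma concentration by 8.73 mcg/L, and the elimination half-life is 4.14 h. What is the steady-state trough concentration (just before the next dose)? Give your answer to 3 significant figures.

k = ln 2 / 4.14 = 0.1674 h⁻¹
Fraction remaining after one interval: e^(−kτ) = e^(−0.1674 × 10.0) = 0.1874
R = 1 / (1 − 0.1874) = 1.231
Css,max = 8.73 × 1.231 = 10.74 mcg/L
Css,min = Css,max × e^(−kτ) = 10.74 × 0.1874 ≈ 2.01 mcg/L

2.01 mcg/L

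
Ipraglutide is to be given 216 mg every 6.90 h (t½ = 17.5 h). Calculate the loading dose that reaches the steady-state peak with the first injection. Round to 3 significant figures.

903 mg

k = ln 2 / 17.5 = 0.03961 h⁻¹
Accumulation ratio R = 1 / (1 − e^(−kτ)) = 1 / (1 − e^(−0.03961×6.90)) = 1 / (1 − 0.7609) = 4.182
Loading dose = maintenance dose × R = 216 × 4.182 ≈ 903 mg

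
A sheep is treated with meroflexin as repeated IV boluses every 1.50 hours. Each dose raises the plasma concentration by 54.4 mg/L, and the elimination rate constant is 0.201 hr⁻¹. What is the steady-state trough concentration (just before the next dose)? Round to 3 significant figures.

Fraction remaining after one interval: e^(−kτ) = e^(−0.2010 × 1.50) = 0.7397
R = 1 / (1 − 0.7397) = 3.842
Css,max = 54.4 × 3.842 = 209.0 mg/L
Css,min = Css,max × e^(−kτ) = 209.0 × 0.7397 ≈ 155 mg/L

155 mg/L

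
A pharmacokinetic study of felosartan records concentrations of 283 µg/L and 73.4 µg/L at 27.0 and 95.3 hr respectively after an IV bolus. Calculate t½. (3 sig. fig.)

35.1 hours

k = ln(C₁/C₂) / (t₂ − t₁) = ln(283/73.4) / (95.3 − 27.0)
  = 1.350 / 68.30 = 0.01976 hr⁻¹
t½ = ln 2 / k = ln 2 / 0.01976 ≈ 35.1 hours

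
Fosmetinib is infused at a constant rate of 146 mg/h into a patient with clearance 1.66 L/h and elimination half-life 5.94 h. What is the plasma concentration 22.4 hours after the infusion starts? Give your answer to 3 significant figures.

81.5 µg/mL

Css = rate / CL = 146 / 1.66 = 87.95 µg/mL
k = ln 2 / 5.94 = 0.1167 h⁻¹
C(t) = Css (1 − e^(−kt)) = 87.95 × (1 − e^(−2.614)) = 87.95 × 0.9268 ≈ 81.5 µg/mL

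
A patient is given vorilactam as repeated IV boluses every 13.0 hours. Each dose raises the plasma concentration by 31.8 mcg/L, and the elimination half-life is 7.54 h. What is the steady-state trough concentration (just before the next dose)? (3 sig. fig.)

k = ln 2 / 7.54 = 0.09193 h⁻¹
Fraction remaining after one interval: e^(−kτ) = e^(−0.09193 × 13.0) = 0.3027
R = 1 / (1 − 0.3027) = 1.434
Css,max = 31.8 × 1.434 = 45.60 mcg/L
Css,min = Css,max × e^(−kτ) = 45.60 × 0.3027 ≈ 13.8 mcg/L

13.8 mcg/L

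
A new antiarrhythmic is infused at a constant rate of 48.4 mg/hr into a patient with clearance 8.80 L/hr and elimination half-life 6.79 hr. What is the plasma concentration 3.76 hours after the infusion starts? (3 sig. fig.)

Css = rate / CL = 48.4 / 8.80 = 5.500 µg/mL
k = ln 2 / 6.79 = 0.1021 hr⁻¹
C(t) = Css (1 − e^(−kt)) = 5.500 × (1 − e^(−0.3838)) = 5.500 × 0.3188 ≈ 1.75 µg/mL

1.75 µg/mL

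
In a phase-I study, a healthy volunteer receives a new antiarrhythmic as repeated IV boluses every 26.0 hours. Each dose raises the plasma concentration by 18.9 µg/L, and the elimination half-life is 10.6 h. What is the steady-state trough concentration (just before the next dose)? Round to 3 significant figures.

k = ln 2 / 10.6 = 0.06539 h⁻¹
Fraction remaining after one interval: e^(−kτ) = e^(−0.06539 × 26.0) = 0.1827
R = 1 / (1 − 0.1827) = 1.223
Css,max = 18.9 × 1.223 = 23.12 µg/L
Css,min = Css,max × e^(−kτ) = 23.12 × 0.1827 ≈ 4.22 µg/L

4.22 µg/L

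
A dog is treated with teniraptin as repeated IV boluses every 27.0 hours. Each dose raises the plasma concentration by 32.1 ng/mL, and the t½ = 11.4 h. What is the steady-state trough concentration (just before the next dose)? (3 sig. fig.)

7.71 ng/mL

k = ln 2 / 11.4 = 0.06080 h⁻¹
Fraction remaining after one interval: e^(−kτ) = e^(−0.06080 × 27.0) = 0.1937
R = 1 / (1 − 0.1937) = 1.240
Css,max = 32.1 × 1.240 = 39.81 ng/mL
Css,min = Css,max × e^(−kτ) = 39.81 × 0.1937 ≈ 7.71 ng/mL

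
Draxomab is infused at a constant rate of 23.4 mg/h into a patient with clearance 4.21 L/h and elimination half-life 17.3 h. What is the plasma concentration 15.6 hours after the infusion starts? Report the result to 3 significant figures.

2.58 µg/mL

Css = rate / CL = 23.4 / 4.21 = 5.558 µg/mL
k = ln 2 / 17.3 = 0.04007 h⁻¹
C(t) = Css (1 − e^(−kt)) = 5.558 × (1 − e^(−0.6250)) = 5.558 × 0.4648 ≈ 2.58 µg/mL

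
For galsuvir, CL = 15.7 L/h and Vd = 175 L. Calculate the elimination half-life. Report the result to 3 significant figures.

k = CL / V = 15.7 / 175 = 0.08971 h⁻¹
t½ = ln 2 / k = ln 2 / 0.08971 ≈ 7.73 hours

7.73 hours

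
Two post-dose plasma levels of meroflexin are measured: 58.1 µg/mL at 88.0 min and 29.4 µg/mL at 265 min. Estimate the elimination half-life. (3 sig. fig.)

k = ln(C₁/C₂) / (t₂ − t₁) = ln(58.1/29.4) / (265 − 88.0)
  = 0.6812 / 177.0 = 0.003848 min⁻¹
t½ = ln 2 / k = ln 2 / 0.003848 ≈ 180 minutes

180 minutes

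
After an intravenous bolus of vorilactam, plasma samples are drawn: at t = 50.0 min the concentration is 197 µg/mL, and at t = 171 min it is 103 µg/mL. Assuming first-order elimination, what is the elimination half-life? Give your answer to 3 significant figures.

k = ln(C₁/C₂) / (t₂ − t₁) = ln(197/103) / (171 − 50.0)
  = 0.6485 / 121.0 = 0.005359 min⁻¹
t½ = ln 2 / k = ln 2 / 0.005359 ≈ 129 minutes

129 minutes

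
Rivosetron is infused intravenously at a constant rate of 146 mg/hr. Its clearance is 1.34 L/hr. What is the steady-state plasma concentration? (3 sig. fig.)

109 mg/L

Css = infusion rate / CL = 146 / 1.34 ≈ 109 mg/L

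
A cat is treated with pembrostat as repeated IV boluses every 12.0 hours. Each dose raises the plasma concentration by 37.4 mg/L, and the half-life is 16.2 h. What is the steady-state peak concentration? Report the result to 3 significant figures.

k = ln 2 / 16.2 = 0.04279 h⁻¹
Fraction remaining after one interval: e^(−kτ) = e^(−0.04279 × 12.0) = 0.5984
R = 1 / (1 − 0.5984) = 2.490
Css,max = 37.4 × 2.490 ≈ 93.1 mg/L

93.1 mg/L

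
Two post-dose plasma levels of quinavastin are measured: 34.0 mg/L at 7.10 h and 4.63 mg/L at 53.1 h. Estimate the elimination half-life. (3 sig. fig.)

16.0 hours

k = ln(C₁/C₂) / (t₂ − t₁) = ln(34.0/4.63) / (53.1 − 7.10)
  = 1.994 / 46.00 = 0.04334 h⁻¹
t½ = ln 2 / k = ln 2 / 0.04334 ≈ 16.0 hours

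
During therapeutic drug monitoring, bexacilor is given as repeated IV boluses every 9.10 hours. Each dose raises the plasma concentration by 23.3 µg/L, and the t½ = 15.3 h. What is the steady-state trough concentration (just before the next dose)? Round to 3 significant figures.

45.7 µg/L

k = ln 2 / 15.3 = 0.04530 h⁻¹
Fraction remaining after one interval: e^(−kτ) = e^(−0.04530 × 9.10) = 0.6621
R = 1 / (1 − 0.6621) = 2.960
Css,max = 23.3 × 2.960 = 68.97 µg/L
Css,min = Css,max × e^(−kτ) = 68.97 × 0.6621 ≈ 45.7 µg/L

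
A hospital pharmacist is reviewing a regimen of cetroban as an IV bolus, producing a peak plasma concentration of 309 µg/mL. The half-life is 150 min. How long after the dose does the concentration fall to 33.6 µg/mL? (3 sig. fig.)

k = ln 2 / 150 = 0.004621 min⁻¹
C(t) = C₀ e^(−kt)  ⇒  t = ln(C₀/C) / k
t = ln(309/33.6) / 0.004621 = 2.219 / 0.004621 ≈ 480 minutes

480 minutes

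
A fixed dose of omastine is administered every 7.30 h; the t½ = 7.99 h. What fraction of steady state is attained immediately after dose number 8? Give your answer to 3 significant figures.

0.994

k = ln 2 / 7.99 = 0.08675 h⁻¹
f_n = 1 − e^(−nkτ) = 1 − e^(−8 × 0.08675 × 7.30) = 1 − e^(−5.066) = 1 − 0.006306 ≈ 0.994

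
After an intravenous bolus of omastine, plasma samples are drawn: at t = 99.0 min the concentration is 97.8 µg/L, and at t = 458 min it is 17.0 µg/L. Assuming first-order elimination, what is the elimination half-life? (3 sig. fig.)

142 minutes

k = ln(C₁/C₂) / (t₂ − t₁) = ln(97.8/17.0) / (458 − 99.0)
  = 1.750 / 359.0 = 0.004874 min⁻¹
t½ = ln 2 / k = ln 2 / 0.004874 ≈ 142 minutes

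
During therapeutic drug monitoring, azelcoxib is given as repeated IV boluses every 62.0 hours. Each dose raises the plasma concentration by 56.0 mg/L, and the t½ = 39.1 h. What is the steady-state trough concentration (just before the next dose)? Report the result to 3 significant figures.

28.0 mg/L

k = ln 2 / 39.1 = 0.01773 h⁻¹
Fraction remaining after one interval: e^(−kτ) = e^(−0.01773 × 62.0) = 0.3332
R = 1 / (1 − 0.3332) = 1.500
Css,max = 56.0 × 1.500 = 83.98 mg/L
Css,min = Css,max × e^(−kτ) = 83.98 × 0.3332 ≈ 28.0 mg/L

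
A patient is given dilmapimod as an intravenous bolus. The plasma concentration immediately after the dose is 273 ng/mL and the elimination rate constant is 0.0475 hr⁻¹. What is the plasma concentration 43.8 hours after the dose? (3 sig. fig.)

C(t) = C₀ e^(−kt) = 273 × e^(−0.04750 × 43.8) = 273 × e^(−2.080) = 273 × 0.1249 ≈ 34.1 ng/mL

34.1 ng/mL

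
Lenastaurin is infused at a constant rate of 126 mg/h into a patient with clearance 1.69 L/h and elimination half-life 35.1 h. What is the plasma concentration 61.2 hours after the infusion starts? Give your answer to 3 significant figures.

52.3 µg/mL

Css = rate / CL = 126 / 1.69 = 74.56 µg/mL
k = ln 2 / 35.1 = 0.01975 h⁻¹
C(t) = Css (1 − e^(−kt)) = 74.56 × (1 − e^(−1.209)) = 74.56 × 0.7014 ≈ 52.3 µg/mL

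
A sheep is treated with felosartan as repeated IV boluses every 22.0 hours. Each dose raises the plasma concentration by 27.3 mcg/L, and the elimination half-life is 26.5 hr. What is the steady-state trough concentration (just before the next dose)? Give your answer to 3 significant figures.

35.1 mcg/L

k = ln 2 / 26.5 = 0.02616 hr⁻¹
Fraction remaining after one interval: e^(−kτ) = e^(−0.02616 × 22.0) = 0.5625
R = 1 / (1 − 0.5625) = 2.285
Css,max = 27.3 × 2.285 = 62.39 mcg/L
Css,min = Css,max × e^(−kτ) = 62.39 × 0.5625 ≈ 35.1 mcg/L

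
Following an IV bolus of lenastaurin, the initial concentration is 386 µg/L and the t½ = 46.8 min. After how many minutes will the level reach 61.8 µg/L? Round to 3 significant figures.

124 minutes

k = ln 2 / 46.8 = 0.01481 min⁻¹
C(t) = C₀ e^(−kt)  ⇒  t = ln(C₀/C) / k
t = ln(386/61.8) / 0.01481 = 1.832 / 0.01481 ≈ 124 minutes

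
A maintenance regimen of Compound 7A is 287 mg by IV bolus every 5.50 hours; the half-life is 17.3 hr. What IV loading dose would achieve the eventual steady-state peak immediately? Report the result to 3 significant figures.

1450 mg

k = ln 2 / 17.3 = 0.04007 hr⁻¹
Accumulation ratio R = 1 / (1 − e^(−kτ)) = 1 / (1 − e^(−0.04007×5.50)) = 1 / (1 − 0.8022) = 5.056
Loading dose = maintenance dose × R = 287 × 5.056 ≈ 1450 mg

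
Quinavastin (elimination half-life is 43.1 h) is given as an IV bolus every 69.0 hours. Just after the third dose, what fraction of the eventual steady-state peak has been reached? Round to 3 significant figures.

k = ln 2 / 43.1 = 0.01608 h⁻¹
f_n = 1 − e^(−nkτ) = 1 − e^(−3 × 0.01608 × 69.0) = 1 − e^(−3.329) = 1 − 0.03583 ≈ 0.964

0.964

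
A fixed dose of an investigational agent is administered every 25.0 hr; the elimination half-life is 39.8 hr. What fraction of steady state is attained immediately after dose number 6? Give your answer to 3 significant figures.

0.927

k = ln 2 / 39.8 = 0.01742 hr⁻¹
f_n = 1 − e^(−nkτ) = 1 − e^(−6 × 0.01742 × 25.0) = 1 − e^(−2.612) = 1 − 0.07336 ≈ 0.927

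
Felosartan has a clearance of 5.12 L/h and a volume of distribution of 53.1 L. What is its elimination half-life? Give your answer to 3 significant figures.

k = CL / V = 5.12 / 53.1 = 0.09642 h⁻¹
t½ = ln 2 / k = ln 2 / 0.09642 ≈ 7.19 hours

7.19 hours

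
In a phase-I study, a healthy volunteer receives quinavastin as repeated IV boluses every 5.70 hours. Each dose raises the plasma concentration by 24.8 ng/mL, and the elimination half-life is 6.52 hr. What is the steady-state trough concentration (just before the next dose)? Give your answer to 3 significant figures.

k = ln 2 / 6.52 = 0.1063 hr⁻¹
Fraction remaining after one interval: e^(−kτ) = e^(−0.1063 × 5.70) = 0.5455
R = 1 / (1 − 0.5455) = 2.200
Css,max = 24.8 × 2.200 = 54.57 ng/mL
Css,min = Css,max × e^(−kτ) = 54.57 × 0.5455 ≈ 29.8 ng/mL

29.8 ng/mL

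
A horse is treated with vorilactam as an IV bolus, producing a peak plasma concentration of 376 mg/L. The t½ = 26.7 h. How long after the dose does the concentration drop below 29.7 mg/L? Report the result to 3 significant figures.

k = ln 2 / 26.7 = 0.02596 h⁻¹
C(t) = C₀ e^(−kt)  ⇒  t = ln(C₀/C) / k
t = ln(376/29.7) / 0.02596 = 2.538 / 0.02596 ≈ 97.8 hours

97.8 hours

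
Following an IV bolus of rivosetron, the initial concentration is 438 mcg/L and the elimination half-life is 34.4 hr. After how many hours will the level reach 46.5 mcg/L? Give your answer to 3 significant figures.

111 hours

k = ln 2 / 34.4 = 0.02015 hr⁻¹
C(t) = C₀ e^(−kt)  ⇒  t = ln(C₀/C) / k
t = ln(438/46.5) / 0.02015 = 2.243 / 0.02015 ≈ 111 hours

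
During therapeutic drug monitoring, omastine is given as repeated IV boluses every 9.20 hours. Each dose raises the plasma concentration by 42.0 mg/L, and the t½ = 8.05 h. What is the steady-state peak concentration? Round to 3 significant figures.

k = ln 2 / 8.05 = 0.08611 h⁻¹
Fraction remaining after one interval: e^(−kτ) = e^(−0.08611 × 9.20) = 0.4529
R = 1 / (1 − 0.4529) = 1.828
Css,max = 42.0 × 1.828 ≈ 76.8 mg/L

76.8 mg/L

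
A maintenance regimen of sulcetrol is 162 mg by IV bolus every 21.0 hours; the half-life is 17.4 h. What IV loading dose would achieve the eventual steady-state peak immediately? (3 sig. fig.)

286 mg

k = ln 2 / 17.4 = 0.03984 h⁻¹
Accumulation ratio R = 1 / (1 − e^(−kτ)) = 1 / (1 − e^(−0.03984×21.0)) = 1 / (1 − 0.4332) = 1.764
Loading dose = maintenance dose × R = 162 × 1.764 ≈ 286 mg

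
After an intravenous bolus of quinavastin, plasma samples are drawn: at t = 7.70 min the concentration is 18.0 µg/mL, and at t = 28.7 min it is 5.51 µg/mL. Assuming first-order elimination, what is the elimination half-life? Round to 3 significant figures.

k = ln(C₁/C₂) / (t₂ − t₁) = ln(18.0/5.51) / (28.7 − 7.70)
  = 1.184 / 21.00 = 0.05637 min⁻¹
t½ = ln 2 / k = ln 2 / 0.05637 ≈ 12.3 minutes

12.3 minutes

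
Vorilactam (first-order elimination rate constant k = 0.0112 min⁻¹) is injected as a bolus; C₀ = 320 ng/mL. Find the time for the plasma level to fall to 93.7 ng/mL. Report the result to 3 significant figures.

110 minutes

C(t) = C₀ e^(−kt)  ⇒  t = ln(C₀/C) / k
t = ln(320/93.7) / 0.01120 = 1.228 / 0.01120 ≈ 110 minutes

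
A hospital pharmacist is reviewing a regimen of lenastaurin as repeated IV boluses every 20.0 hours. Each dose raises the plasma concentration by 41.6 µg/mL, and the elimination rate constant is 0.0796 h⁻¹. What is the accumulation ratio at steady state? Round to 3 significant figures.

1.26

Fraction remaining after one interval: e^(−kτ) = e^(−0.07960 × 20.0) = 0.2035
R = 1 / (1 − 0.2035) = 1 / 0.7965 ≈ 1.26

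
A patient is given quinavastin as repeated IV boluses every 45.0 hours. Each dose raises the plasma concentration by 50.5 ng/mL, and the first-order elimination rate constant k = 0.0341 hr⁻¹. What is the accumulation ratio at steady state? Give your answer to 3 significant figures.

Fraction remaining after one interval: e^(−kτ) = e^(−0.03410 × 45.0) = 0.2156
R = 1 / (1 − 0.2156) = 1 / 0.7844 ≈ 1.27

1.27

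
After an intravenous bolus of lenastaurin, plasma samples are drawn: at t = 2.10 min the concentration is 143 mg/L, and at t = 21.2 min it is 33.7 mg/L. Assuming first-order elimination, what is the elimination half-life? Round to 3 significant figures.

k = ln(C₁/C₂) / (t₂ − t₁) = ln(143/33.7) / (21.2 − 2.10)
  = 1.445 / 19.10 = 0.07567 min⁻¹
t½ = ln 2 / k = ln 2 / 0.07567 ≈ 9.16 minutes

9.16 minutes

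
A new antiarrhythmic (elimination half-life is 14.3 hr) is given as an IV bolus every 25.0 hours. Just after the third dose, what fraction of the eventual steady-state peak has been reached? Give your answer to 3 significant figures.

k = ln 2 / 14.3 = 0.04847 hr⁻¹
f_n = 1 − e^(−nkτ) = 1 − e^(−3 × 0.04847 × 25.0) = 1 − e^(−3.635) = 1 − 0.02637 ≈ 0.974

0.974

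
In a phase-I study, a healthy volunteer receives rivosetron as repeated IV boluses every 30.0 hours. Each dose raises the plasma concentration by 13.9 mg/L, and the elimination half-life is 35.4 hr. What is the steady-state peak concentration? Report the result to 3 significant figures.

31.3 mg/L

k = ln 2 / 35.4 = 0.01958 hr⁻¹
Fraction remaining after one interval: e^(−kτ) = e^(−0.01958 × 30.0) = 0.5558
R = 1 / (1 − 0.5558) = 2.251
Css,max = 13.9 × 2.251 ≈ 31.3 mg/L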